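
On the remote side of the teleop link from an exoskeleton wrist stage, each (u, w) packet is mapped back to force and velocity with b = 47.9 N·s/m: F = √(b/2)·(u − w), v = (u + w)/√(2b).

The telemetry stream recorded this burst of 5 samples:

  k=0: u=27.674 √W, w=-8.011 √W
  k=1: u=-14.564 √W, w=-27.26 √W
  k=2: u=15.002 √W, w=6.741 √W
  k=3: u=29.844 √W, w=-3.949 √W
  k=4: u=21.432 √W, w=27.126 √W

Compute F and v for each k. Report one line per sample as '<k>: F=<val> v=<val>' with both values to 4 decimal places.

k=0: u−w=35.6850, u+w=19.6630; √(b/2)=4.8939, √(2b)=9.7877; F=4.8939×35.685=174.6379, v=19.6630/9.7877=2.0089
k=1: u−w=12.6960, u+w=-41.8240; √(b/2)=4.8939, √(2b)=9.7877; F=4.8939×12.696=62.1326, v=-41.8240/9.7877=-4.2731
k=2: u−w=8.2610, u+w=21.7430; √(b/2)=4.8939, √(2b)=9.7877; F=4.8939×8.261=40.4283, v=21.7430/9.7877=2.2215
k=3: u−w=33.7930, u+w=25.8950; √(b/2)=4.8939, √(2b)=9.7877; F=4.8939×33.793=165.3787, v=25.8950/9.7877=2.6457
k=4: u−w=-5.6940, u+w=48.5580; √(b/2)=4.8939, √(2b)=9.7877; F=4.8939×(-5.694)=-27.8657, v=48.5580/9.7877=4.9611

0: F=174.6379 v=2.0089
1: F=62.1326 v=-4.2731
2: F=40.4283 v=2.2215
3: F=165.3787 v=2.6457
4: F=-27.8657 v=4.9611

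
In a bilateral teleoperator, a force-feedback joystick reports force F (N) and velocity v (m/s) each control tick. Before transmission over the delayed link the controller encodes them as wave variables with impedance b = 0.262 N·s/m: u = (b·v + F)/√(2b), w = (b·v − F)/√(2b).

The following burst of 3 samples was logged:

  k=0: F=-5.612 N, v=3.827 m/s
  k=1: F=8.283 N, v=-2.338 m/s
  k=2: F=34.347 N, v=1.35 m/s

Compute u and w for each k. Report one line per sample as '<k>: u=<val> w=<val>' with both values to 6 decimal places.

0: u=-6.367541 w=9.137824
1: u=10.596315 w=-12.288743
2: u=47.937192 w=-46.959956

k=0: b·v=0.262×3.827=1.002674; √(2b)=0.723878; u=(1.002674+(-5.612))/0.723878=-6.367541, w=(1.002674−(-5.612))/0.723878=9.137824
k=1: b·v=0.262×(-2.338)=-0.612556; √(2b)=0.723878; u=(-0.612556+8.283)/0.723878=10.596315, w=(-0.612556−8.283)/0.723878=-12.288743
k=2: b·v=0.262×1.35=0.353700; √(2b)=0.723878; u=(0.353700+34.347)/0.723878=47.937192, w=(0.353700−34.347)/0.723878=-46.959956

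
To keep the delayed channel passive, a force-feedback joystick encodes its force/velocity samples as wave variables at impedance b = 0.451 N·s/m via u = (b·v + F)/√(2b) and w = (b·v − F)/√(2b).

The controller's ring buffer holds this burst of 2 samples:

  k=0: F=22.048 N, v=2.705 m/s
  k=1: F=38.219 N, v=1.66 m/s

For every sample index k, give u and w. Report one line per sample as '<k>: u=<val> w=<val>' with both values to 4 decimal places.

0: u=24.4994 w=-21.9303
1: u=41.0300 w=-39.4534

k=0: b·v=0.451×2.705=1.2200; √(2b)=0.9497; u=(1.2200+22.048)/0.9497=24.4994, w=(1.2200−22.048)/0.9497=-21.9303
k=1: b·v=0.451×1.66=0.7487; √(2b)=0.9497; u=(0.7487+38.219)/0.9497=41.0300, w=(0.7487−38.219)/0.9497=-39.4534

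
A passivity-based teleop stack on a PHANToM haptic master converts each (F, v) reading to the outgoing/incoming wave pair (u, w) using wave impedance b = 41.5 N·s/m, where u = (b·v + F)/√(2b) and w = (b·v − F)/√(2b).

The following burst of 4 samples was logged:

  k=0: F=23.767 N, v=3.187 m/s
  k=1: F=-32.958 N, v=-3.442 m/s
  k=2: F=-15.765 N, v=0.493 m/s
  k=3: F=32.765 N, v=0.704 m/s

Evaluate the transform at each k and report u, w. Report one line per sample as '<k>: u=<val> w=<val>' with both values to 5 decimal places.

k=0: b·v=41.5×3.187=132.26050; √(2b)=9.11043; u=(132.26050+23.767)/9.11043=17.12624, w=(132.26050−23.767)/9.11043=11.90871
k=1: b·v=41.5×(-3.442)=-142.84300; √(2b)=9.11043; u=(-142.84300+(-32.958))/9.11043=-19.29667, w=(-142.84300−(-32.958))/9.11043=-12.06145
k=2: b·v=41.5×0.493=20.45950; √(2b)=9.11043; u=(20.45950+(-15.765))/9.11043=0.51529, w=(20.45950−(-15.765))/9.11043=3.97616
k=3: b·v=41.5×0.704=29.21600; √(2b)=9.11043; u=(29.21600+32.765)/9.11043=6.80330, w=(29.21600−32.765)/9.11043=-0.38955

0: u=17.12624 w=11.90871
1: u=-19.29667 w=-12.06145
2: u=0.51529 w=3.97616
3: u=6.80330 w=-0.38955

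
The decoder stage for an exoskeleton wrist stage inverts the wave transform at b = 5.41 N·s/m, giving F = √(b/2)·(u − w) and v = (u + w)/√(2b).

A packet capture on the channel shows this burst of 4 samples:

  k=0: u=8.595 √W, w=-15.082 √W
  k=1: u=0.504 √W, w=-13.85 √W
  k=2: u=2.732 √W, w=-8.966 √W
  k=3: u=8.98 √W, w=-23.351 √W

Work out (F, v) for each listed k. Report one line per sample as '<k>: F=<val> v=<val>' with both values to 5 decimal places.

0: F=38.94129 v=-1.97211
1: F=23.60786 v=-4.05730
2: F=19.23957 v=-1.89519
3: F=53.17442 v=-4.36891

k=0: u−w=23.67700, u+w=-6.48700; √(b/2)=1.64469, √(2b)=3.28938; F=1.64469×23.677=38.94129, v=-6.48700/3.28938=-1.97211
k=1: u−w=14.35400, u+w=-13.34600; √(b/2)=1.64469, √(2b)=3.28938; F=1.64469×14.354=23.60786, v=-13.34600/3.28938=-4.05730
k=2: u−w=11.69800, u+w=-6.23400; √(b/2)=1.64469, √(2b)=3.28938; F=1.64469×11.698=19.23957, v=-6.23400/3.28938=-1.89519
k=3: u−w=32.33100, u+w=-14.37100; √(b/2)=1.64469, √(2b)=3.28938; F=1.64469×32.331=53.17442, v=-14.37100/3.28938=-4.36891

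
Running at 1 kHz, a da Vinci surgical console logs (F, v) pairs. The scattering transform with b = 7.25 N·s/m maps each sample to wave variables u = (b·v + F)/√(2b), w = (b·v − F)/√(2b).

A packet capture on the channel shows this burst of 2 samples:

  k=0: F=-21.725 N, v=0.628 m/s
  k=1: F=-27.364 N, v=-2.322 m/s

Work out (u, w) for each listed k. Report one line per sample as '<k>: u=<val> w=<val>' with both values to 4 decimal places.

k=0: b·v=7.25×0.628=4.5530; √(2b)=3.8079; u=(4.5530+(-21.725))/3.8079=-4.5096, w=(4.5530−(-21.725))/3.8079=6.9009
k=1: b·v=7.25×(-2.322)=-16.8345; √(2b)=3.8079; u=(-16.8345+(-27.364))/3.8079=-11.6071, w=(-16.8345−(-27.364))/3.8079=2.7652

0: u=-4.5096 w=6.9009
1: u=-11.6071 w=2.7652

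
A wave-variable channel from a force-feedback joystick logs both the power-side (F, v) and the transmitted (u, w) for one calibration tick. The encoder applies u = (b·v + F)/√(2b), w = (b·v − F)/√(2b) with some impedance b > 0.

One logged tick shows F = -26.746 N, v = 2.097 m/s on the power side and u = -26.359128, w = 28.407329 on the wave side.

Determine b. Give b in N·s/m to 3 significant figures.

u + w = 2.048201;  u + w = √(2b)·v, so √(2b) = 2.048201/2.097 = 0.976729.
b = (√(2b))²/2 = 0.954000/2 = 0.477000.
(Check via u − w = 2F/√(2b): u − w = -54.766457, 2F/√(2b) = -54.766463.)

b = 0.477 N·s/m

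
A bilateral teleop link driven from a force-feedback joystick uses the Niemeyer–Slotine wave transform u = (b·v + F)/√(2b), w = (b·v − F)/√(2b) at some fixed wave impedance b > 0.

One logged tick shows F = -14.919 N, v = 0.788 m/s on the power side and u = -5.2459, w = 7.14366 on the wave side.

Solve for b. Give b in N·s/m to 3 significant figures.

u + w = 1.89776;  u + w = √(2b)·v, so √(2b) = 1.89776/0.788 = 2.40832.
b = (√(2b))²/2 = 5.80003/2 = 2.90001.
(Check via u − w = 2F/√(2b): u − w = -12.38956, 2F/√(2b) = -12.38952.)

b = 2.9 N·s/m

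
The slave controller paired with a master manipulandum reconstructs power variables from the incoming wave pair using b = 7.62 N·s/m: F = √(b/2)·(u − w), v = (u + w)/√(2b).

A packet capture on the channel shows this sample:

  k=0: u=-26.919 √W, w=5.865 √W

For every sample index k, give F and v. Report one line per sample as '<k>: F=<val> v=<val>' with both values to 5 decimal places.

k=0: u−w=-32.78400, u+w=-21.05400; √(b/2)=1.95192, √(2b)=3.90384; F=1.95192×(-32.784)=-63.99182, v=-21.05400/3.90384=-5.39315

0: F=-63.99182 v=-5.39315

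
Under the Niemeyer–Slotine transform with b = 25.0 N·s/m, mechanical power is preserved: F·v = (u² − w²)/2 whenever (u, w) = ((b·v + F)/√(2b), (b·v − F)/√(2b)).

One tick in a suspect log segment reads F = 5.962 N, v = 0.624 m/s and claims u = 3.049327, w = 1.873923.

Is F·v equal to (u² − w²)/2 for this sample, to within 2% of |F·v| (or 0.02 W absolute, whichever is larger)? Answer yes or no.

no

F·v = 5.962×0.624 = 3.720288 W.
(u² − w²)/2 = (9.298395 − 3.511587)/2 = 2.893404 W.
|Δ| = 0.826884;  2% of max(1, |F·v|) = 0.074406.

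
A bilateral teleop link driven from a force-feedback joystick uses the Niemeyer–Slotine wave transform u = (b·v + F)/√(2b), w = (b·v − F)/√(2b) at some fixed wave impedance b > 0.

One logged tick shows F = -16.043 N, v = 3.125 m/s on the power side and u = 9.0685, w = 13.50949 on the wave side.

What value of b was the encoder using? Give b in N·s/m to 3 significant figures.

b = 26.1 N·s/m

u + w = 22.57799;  u + w = √(2b)·v, so √(2b) = 22.57799/3.125 = 7.22496.
b = (√(2b))²/2 = 52.20000/2 = 26.10000.
(Check via u − w = 2F/√(2b): u − w = -4.44099, 2F/√(2b) = -4.44100.)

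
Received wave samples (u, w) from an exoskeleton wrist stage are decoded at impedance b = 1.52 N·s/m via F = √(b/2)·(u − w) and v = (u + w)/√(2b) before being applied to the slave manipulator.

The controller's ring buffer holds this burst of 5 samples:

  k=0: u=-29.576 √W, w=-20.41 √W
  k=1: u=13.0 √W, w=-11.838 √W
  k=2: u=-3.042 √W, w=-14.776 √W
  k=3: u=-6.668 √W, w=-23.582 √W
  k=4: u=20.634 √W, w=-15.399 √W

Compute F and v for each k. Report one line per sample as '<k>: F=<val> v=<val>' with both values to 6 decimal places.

k=0: u−w=-9.166000, u+w=-49.986000; √(b/2)=0.871780, √(2b)=1.743560; F=0.871780×(-9.166)=-7.990734, v=-49.986000/1.743560=-28.668937
k=1: u−w=24.838000, u+w=1.162000; √(b/2)=0.871780, √(2b)=1.743560; F=0.871780×24.838=21.653266, v=1.162000/1.743560=0.666453
k=2: u−w=11.734000, u+w=-17.818000; √(b/2)=0.871780, √(2b)=1.743560; F=0.871780×11.734=10.229464, v=-17.818000/1.743560=-10.219324
k=3: u−w=16.914000, u+w=-30.250000; √(b/2)=0.871780, √(2b)=1.743560; F=0.871780×16.914=14.745283, v=-30.250000/1.743560=-17.349565
k=4: u−w=36.033000, u+w=5.235000; √(b/2)=0.871780, √(2b)=1.743560; F=0.871780×36.033=31.412841, v=5.235000/1.743560=3.002478

0: F=-7.990734 v=-28.668937
1: F=21.653266 v=0.666453
2: F=10.229464 v=-10.219324
3: F=14.745283 v=-17.349565
4: F=31.412841 v=3.002478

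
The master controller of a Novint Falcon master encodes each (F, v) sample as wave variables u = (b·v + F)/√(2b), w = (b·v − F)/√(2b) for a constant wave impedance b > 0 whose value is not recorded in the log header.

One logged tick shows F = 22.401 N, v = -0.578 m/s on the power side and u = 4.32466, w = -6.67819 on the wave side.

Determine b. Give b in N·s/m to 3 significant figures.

b = 8.29 N·s/m

u + w = -2.3535;  u + w = √(2b)·v, so √(2b) = -2.3535/(-0.578) = 4.0719.
b = (√(2b))²/2 = 16.5800/2 = 8.2900.
(Check via u − w = 2F/√(2b): u − w = 11.0028, 2F/√(2b) = 11.0029.)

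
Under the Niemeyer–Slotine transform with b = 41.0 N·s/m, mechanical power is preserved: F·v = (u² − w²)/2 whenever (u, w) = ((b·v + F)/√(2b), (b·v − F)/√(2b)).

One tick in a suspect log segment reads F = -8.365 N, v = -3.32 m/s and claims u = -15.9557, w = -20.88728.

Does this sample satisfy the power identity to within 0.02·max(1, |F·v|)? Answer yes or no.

no

F·v = (-8.365)×(-3.32) = 27.77180 W.
(u² − w²)/2 = (254.58436 − 436.27847)/2 = -90.84705 W.
|Δ| = 118.61885;  2% of max(1, |F·v|) = 0.55544.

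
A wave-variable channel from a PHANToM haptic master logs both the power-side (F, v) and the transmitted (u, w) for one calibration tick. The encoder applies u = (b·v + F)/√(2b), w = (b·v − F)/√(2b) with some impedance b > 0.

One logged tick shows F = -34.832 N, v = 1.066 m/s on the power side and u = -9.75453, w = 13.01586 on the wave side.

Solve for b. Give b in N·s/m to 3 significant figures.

b = 4.68 N·s/m

u + w = 3.26133;  u + w = √(2b)·v, so √(2b) = 3.26133/1.066 = 3.05941.
b = (√(2b))²/2 = 9.35998/2 = 4.67999.
(Check via u − w = 2F/√(2b): u − w = -22.77039, 2F/√(2b) = -22.77041.)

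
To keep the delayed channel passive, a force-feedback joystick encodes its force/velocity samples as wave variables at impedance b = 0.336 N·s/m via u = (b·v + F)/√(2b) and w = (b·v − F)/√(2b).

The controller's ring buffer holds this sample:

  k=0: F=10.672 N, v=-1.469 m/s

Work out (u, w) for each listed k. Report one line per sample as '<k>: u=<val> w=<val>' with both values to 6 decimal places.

k=0: b·v=0.336×(-1.469)=-0.493584; √(2b)=0.819756; u=(-0.493584+10.672)/0.819756=12.416396, w=(-0.493584−10.672)/0.819756=-13.620618

0: u=12.416396 w=-13.620618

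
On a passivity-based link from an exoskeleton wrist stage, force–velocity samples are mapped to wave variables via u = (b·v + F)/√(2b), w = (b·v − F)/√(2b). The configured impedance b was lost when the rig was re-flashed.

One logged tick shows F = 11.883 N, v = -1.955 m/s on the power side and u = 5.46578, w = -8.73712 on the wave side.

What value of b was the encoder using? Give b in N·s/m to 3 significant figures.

b = 1.4 N·s/m

u + w = -3.2713;  u + w = √(2b)·v, so √(2b) = -3.2713/(-1.955) = 1.6733.
b = (√(2b))²/2 = 2.8000/2 = 1.4000.
(Check via u − w = 2F/√(2b): u − w = 14.2029, 2F/√(2b) = 14.2029.)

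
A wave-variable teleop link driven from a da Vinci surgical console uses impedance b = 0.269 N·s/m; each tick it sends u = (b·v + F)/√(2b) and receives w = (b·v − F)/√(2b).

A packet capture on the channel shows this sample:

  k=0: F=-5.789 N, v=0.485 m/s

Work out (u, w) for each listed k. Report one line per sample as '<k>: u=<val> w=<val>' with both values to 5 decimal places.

k=0: b·v=0.269×0.485=0.13046; √(2b)=0.73348; u=(0.13046+(-5.789))/0.73348=-7.71459, w=(0.13046−(-5.789))/0.73348=8.07033

0: u=-7.71459 w=8.07033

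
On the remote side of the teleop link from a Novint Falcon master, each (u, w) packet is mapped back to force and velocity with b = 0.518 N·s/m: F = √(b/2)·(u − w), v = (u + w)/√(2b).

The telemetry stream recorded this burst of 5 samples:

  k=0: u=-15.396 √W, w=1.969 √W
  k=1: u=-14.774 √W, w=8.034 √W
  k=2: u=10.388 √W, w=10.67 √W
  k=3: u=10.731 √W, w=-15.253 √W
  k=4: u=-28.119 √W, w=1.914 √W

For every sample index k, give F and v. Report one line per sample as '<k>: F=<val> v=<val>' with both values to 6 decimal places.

0: F=-8.837403 v=-13.191650
1: F=-11.607457 v=-6.621860
2: F=-0.143516 v=20.688893
3: F=13.223788 v=-4.442738
4: F=-15.284407 v=-25.745675

k=0: u−w=-17.365000, u+w=-13.427000; √(b/2)=0.508920, √(2b)=1.017841; F=0.508920×(-17.365)=-8.837403, v=-13.427000/1.017841=-13.191650
k=1: u−w=-22.808000, u+w=-6.740000; √(b/2)=0.508920, √(2b)=1.017841; F=0.508920×(-22.808)=-11.607457, v=-6.740000/1.017841=-6.621860
k=2: u−w=-0.282000, u+w=21.058000; √(b/2)=0.508920, √(2b)=1.017841; F=0.508920×(-0.282)=-0.143516, v=21.058000/1.017841=20.688893
k=3: u−w=25.984000, u+w=-4.522000; √(b/2)=0.508920, √(2b)=1.017841; F=0.508920×25.984=13.223788, v=-4.522000/1.017841=-4.442738
k=4: u−w=-30.033000, u+w=-26.205000; √(b/2)=0.508920, √(2b)=1.017841; F=0.508920×(-30.033)=-15.284407, v=-26.205000/1.017841=-25.745675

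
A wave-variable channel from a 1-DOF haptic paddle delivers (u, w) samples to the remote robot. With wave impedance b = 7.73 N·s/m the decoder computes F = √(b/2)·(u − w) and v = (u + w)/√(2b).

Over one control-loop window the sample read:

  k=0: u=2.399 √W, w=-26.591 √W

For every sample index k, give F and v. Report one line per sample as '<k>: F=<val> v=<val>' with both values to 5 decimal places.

0: F=56.99319 v=-6.15272

k=0: u−w=28.99000, u+w=-24.19200; √(b/2)=1.96596, √(2b)=3.93192; F=1.96596×28.99=56.99319, v=-24.19200/3.93192=-6.15272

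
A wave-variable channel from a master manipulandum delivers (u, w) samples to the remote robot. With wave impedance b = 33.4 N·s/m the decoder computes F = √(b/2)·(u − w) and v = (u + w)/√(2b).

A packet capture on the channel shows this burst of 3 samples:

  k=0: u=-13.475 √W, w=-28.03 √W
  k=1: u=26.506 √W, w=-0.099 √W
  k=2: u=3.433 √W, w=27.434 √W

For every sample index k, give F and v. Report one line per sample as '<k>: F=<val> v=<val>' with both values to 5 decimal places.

0: F=59.47993 v=-5.07823
1: F=108.72302 v=3.23095
2: F=-98.08161 v=3.77665

k=0: u−w=14.55500, u+w=-41.50500; √(b/2)=4.08656, √(2b)=8.17313; F=4.08656×14.555=59.47993, v=-41.50500/8.17313=-5.07823
k=1: u−w=26.60500, u+w=26.40700; √(b/2)=4.08656, √(2b)=8.17313; F=4.08656×26.605=108.72302, v=26.40700/8.17313=3.23095
k=2: u−w=-24.00100, u+w=30.86700; √(b/2)=4.08656, √(2b)=8.17313; F=4.08656×(-24.001)=-98.08161, v=30.86700/8.17313=3.77665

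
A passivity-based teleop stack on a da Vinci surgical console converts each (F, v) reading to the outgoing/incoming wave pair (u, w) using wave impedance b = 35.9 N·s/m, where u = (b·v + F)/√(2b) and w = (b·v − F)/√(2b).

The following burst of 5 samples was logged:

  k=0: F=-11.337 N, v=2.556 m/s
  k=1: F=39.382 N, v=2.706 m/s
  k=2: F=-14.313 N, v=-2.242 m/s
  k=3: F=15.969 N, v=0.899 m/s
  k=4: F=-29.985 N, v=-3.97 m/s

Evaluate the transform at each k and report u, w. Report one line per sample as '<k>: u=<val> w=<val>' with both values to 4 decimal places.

0: u=9.4912 w=12.1671
1: u=16.1123 w=6.8170
2: u=-11.1879 w=-7.8096
3: u=5.6934 w=1.9242
4: u=-20.3586 w=-13.2812

k=0: b·v=35.9×2.556=91.7604; √(2b)=8.4735; u=(91.7604+(-11.337))/8.4735=9.4912, w=(91.7604−(-11.337))/8.4735=12.1671
k=1: b·v=35.9×2.706=97.1454; √(2b)=8.4735; u=(97.1454+39.382)/8.4735=16.1123, w=(97.1454−39.382)/8.4735=6.8170
k=2: b·v=35.9×(-2.242)=-80.4878; √(2b)=8.4735; u=(-80.4878+(-14.313))/8.4735=-11.1879, w=(-80.4878−(-14.313))/8.4735=-7.8096
k=3: b·v=35.9×0.899=32.2741; √(2b)=8.4735; u=(32.2741+15.969)/8.4735=5.6934, w=(32.2741−15.969)/8.4735=1.9242
k=4: b·v=35.9×(-3.97)=-142.5230; √(2b)=8.4735; u=(-142.5230+(-29.985))/8.4735=-20.3586, w=(-142.5230−(-29.985))/8.4735=-13.2812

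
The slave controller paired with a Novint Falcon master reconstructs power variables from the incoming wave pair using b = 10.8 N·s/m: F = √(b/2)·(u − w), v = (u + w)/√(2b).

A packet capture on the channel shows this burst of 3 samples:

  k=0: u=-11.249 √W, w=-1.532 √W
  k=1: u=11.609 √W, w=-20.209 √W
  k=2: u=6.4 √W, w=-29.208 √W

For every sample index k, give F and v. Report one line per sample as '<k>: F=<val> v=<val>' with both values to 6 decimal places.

0: F=-22.580268 v=-2.750033
1: F=73.938350 v=-1.850425
2: F=82.745515 v=-4.907500

k=0: u−w=-9.717000, u+w=-12.781000; √(b/2)=2.323790, √(2b)=4.647580; F=2.323790×(-9.717)=-22.580268, v=-12.781000/4.647580=-2.750033
k=1: u−w=31.818000, u+w=-8.600000; √(b/2)=2.323790, √(2b)=4.647580; F=2.323790×31.818=73.938350, v=-8.600000/4.647580=-1.850425
k=2: u−w=35.608000, u+w=-22.808000; √(b/2)=2.323790, √(2b)=4.647580; F=2.323790×35.608=82.745515, v=-22.808000/4.647580=-4.907500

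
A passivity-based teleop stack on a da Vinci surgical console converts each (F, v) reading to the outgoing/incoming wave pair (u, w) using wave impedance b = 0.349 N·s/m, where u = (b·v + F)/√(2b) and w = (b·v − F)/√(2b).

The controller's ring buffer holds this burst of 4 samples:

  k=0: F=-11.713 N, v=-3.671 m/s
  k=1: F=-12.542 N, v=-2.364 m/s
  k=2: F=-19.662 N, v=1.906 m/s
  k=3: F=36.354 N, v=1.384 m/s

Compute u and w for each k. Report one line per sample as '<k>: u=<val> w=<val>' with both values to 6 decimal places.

0: u=-15.553249 w=12.486261
1: u=-15.999537 w=14.024500
2: u=-22.738032 w=24.330426
3: u=44.091689 w=-42.935406

k=0: b·v=0.349×(-3.671)=-1.281179; √(2b)=0.835464; u=(-1.281179+(-11.713))/0.835464=-15.553249, w=(-1.281179−(-11.713))/0.835464=12.486261
k=1: b·v=0.349×(-2.364)=-0.825036; √(2b)=0.835464; u=(-0.825036+(-12.542))/0.835464=-15.999537, w=(-0.825036−(-12.542))/0.835464=14.024500
k=2: b·v=0.349×1.906=0.665194; √(2b)=0.835464; u=(0.665194+(-19.662))/0.835464=-22.738032, w=(0.665194−(-19.662))/0.835464=24.330426
k=3: b·v=0.349×1.384=0.483016; √(2b)=0.835464; u=(0.483016+36.354)/0.835464=44.091689, w=(0.483016−36.354)/0.835464=-42.935406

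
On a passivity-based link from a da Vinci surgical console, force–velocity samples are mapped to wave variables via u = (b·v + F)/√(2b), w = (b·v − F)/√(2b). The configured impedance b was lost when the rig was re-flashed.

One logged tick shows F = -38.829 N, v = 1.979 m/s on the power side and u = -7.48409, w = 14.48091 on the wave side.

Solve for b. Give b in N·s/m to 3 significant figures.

b = 6.25 N·s/m

u + w = 6.99682;  u + w = √(2b)·v, so √(2b) = 6.99682/1.979 = 3.53553.
b = (√(2b))²/2 = 12.49999/2 = 6.25000.
(Check via u − w = 2F/√(2b): u − w = -21.96500, 2F/√(2b) = -21.96500.)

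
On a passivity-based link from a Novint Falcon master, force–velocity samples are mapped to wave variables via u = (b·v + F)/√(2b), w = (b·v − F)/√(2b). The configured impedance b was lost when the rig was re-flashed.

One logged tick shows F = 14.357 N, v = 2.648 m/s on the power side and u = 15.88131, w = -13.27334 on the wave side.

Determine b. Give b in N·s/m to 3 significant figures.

u + w = 2.6080;  u + w = √(2b)·v, so √(2b) = 2.6080/2.648 = 0.9849.
b = (√(2b))²/2 = 0.9700/2 = 0.4850.
(Check via u − w = 2F/√(2b): u − w = 29.1546, 2F/√(2b) = 29.1547.)

b = 0.485 N·s/m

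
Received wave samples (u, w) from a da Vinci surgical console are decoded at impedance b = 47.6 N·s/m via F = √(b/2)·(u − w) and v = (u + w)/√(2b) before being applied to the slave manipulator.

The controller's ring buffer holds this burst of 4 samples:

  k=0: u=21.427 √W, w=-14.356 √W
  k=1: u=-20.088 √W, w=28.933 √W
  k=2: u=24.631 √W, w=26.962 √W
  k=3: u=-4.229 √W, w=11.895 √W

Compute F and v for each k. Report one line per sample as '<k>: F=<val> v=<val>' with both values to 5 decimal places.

0: F=174.56824 v=0.72471
1: F=-239.15014 v=0.90652
2: F=-11.37184 v=5.28777
3: F=-78.66133 v=0.78569

k=0: u−w=35.78300, u+w=7.07100; √(b/2)=4.87852, √(2b)=9.75705; F=4.87852×35.783=174.56824, v=7.07100/9.75705=0.72471
k=1: u−w=-49.02100, u+w=8.84500; √(b/2)=4.87852, √(2b)=9.75705; F=4.87852×(-49.021)=-239.15014, v=8.84500/9.75705=0.90652
k=2: u−w=-2.33100, u+w=51.59300; √(b/2)=4.87852, √(2b)=9.75705; F=4.87852×(-2.331)=-11.37184, v=51.59300/9.75705=5.28777
k=3: u−w=-16.12400, u+w=7.66600; √(b/2)=4.87852, √(2b)=9.75705; F=4.87852×(-16.124)=-78.66133, v=7.66600/9.75705=0.78569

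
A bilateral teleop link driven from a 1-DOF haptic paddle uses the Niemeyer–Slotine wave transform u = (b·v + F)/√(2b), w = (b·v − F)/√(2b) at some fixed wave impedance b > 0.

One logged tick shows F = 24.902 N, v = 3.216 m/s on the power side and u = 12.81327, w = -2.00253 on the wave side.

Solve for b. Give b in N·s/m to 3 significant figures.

u + w = 10.81074;  u + w = √(2b)·v, so √(2b) = 10.81074/3.216 = 3.36155.
b = (√(2b))²/2 = 11.30001/2 = 5.65000.
(Check via u − w = 2F/√(2b): u − w = 14.81580, 2F/√(2b) = 14.81579.)

b = 5.65 N·s/m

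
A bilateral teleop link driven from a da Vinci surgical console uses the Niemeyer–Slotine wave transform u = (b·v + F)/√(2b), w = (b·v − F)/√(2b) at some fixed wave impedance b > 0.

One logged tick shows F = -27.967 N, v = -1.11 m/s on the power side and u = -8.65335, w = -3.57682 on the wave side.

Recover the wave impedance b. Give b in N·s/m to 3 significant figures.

u + w = -12.23017;  u + w = √(2b)·v, so √(2b) = -12.23017/(-1.11) = 11.01817.
b = (√(2b))²/2 = 121.40010/2 = 60.70005.
(Check via u − w = 2F/√(2b): u − w = -5.07653, 2F/√(2b) = -5.07652.)

b = 60.7 N·s/m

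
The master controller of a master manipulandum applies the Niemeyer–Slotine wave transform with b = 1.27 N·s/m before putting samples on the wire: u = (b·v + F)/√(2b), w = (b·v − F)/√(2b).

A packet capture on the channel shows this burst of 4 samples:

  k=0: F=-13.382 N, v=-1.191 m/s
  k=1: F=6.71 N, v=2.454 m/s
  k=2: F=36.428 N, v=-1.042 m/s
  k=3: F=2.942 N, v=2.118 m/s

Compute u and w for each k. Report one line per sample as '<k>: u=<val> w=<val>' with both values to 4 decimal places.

k=0: b·v=1.27×(-1.191)=-1.5126; √(2b)=1.5937; u=(-1.5126+(-13.382))/1.5937=-9.3457, w=(-1.5126−(-13.382))/1.5937=7.4475
k=1: b·v=1.27×2.454=3.1166; √(2b)=1.5937; u=(3.1166+6.71)/1.5937=6.1657, w=(3.1166−6.71)/1.5937=-2.2547
k=2: b·v=1.27×(-1.042)=-1.3233; √(2b)=1.5937; u=(-1.3233+36.428)/1.5937=22.0266, w=(-1.3233−36.428)/1.5937=-23.6873
k=3: b·v=1.27×2.118=2.6899; √(2b)=1.5937; u=(2.6899+2.942)/1.5937=3.5337, w=(2.6899−2.942)/1.5937=-0.1582

0: u=-9.3457 w=7.4475
1: u=6.1657 w=-2.2547
2: u=22.0266 w=-23.6873
3: u=3.5337 w=-0.1582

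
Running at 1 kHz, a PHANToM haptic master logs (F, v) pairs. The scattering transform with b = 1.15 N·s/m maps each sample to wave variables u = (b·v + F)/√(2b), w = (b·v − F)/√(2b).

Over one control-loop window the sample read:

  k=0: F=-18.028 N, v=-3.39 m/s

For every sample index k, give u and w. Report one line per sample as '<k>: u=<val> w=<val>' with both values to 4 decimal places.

k=0: b·v=1.15×(-3.39)=-3.8985; √(2b)=1.5166; u=(-3.8985+(-18.028))/1.5166=-14.4579, w=(-3.8985−(-18.028))/1.5166=9.3167

0: u=-14.4579 w=9.3167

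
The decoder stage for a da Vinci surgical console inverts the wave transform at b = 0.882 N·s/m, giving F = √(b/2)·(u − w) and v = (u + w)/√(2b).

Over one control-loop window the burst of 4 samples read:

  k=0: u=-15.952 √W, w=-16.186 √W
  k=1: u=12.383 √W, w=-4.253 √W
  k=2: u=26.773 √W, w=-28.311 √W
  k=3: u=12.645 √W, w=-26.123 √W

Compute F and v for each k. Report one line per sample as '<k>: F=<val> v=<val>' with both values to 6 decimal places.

k=0: u−w=0.234000, u+w=-32.138000; √(b/2)=0.664078, √(2b)=1.328157; F=0.664078×0.234=0.155394, v=-32.138000/1.328157=-24.197447
k=1: u−w=16.636000, u+w=8.130000; √(b/2)=0.664078, √(2b)=1.328157; F=0.664078×16.636=11.047607, v=8.130000/1.328157=6.121266
k=2: u−w=55.084000, u+w=-1.538000; √(b/2)=0.664078, √(2b)=1.328157; F=0.664078×55.084=36.580090, v=-1.538000/1.328157=-1.157996
k=3: u−w=38.768000, u+w=-13.478000; √(b/2)=0.664078, √(2b)=1.328157; F=0.664078×38.768=25.744988, v=-13.478000/1.328157=-10.147900

0: F=0.155394 v=-24.197447
1: F=11.047607 v=6.121266
2: F=36.580090 v=-1.157996
3: F=25.744988 v=-10.147900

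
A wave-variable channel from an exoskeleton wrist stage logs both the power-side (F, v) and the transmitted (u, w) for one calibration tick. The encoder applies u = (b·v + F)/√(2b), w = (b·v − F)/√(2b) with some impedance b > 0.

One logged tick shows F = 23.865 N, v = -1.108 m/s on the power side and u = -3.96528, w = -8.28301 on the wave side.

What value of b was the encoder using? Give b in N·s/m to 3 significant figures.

b = 61.1 N·s/m

u + w = -12.2483;  u + w = √(2b)·v, so √(2b) = -12.2483/(-1.108) = 11.0544.
b = (√(2b))²/2 = 122.2001/2 = 61.1000.
(Check via u − w = 2F/√(2b): u − w = 4.3177, 2F/√(2b) = 4.3177.)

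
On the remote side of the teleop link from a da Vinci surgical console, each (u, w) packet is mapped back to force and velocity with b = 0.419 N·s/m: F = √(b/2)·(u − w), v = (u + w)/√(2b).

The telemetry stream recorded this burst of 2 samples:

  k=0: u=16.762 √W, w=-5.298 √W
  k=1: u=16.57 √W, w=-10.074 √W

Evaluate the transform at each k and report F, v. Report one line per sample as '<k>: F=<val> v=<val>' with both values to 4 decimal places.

k=0: u−w=22.0600, u+w=11.4640; √(b/2)=0.4577, √(2b)=0.9154; F=0.4577×22.06=10.0971, v=11.4640/0.9154=12.5232
k=1: u−w=26.6440, u+w=6.4960; √(b/2)=0.4577, √(2b)=0.9154; F=0.4577×26.644=12.1953, v=6.4960/0.9154=7.0962

0: F=10.0971 v=12.5232
1: F=12.1953 v=7.0962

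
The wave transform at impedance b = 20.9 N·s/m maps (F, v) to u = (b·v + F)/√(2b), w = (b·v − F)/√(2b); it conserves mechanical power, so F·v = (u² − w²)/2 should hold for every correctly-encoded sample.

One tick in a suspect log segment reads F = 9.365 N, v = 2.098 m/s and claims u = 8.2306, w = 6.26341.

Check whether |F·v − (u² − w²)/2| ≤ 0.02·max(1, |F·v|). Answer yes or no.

no

F·v = 9.365×2.098 = 19.64777 W.
(u² − w²)/2 = (67.74278 − 39.23030)/2 = 14.25624 W.
|Δ| = 5.39153;  2% of max(1, |F·v|) = 0.39296.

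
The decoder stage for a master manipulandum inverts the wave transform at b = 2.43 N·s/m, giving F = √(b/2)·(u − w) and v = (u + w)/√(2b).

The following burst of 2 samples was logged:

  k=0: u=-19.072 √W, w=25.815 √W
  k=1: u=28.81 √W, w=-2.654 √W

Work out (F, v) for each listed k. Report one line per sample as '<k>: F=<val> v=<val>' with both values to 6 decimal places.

k=0: u−w=-44.887000, u+w=6.743000; √(b/2)=1.102270, √(2b)=2.204541; F=1.102270×(-44.887)=-49.477611, v=6.743000/2.204541=3.058687
k=1: u−w=31.464000, u+w=26.156000; √(b/2)=1.102270, √(2b)=2.204541; F=1.102270×31.464=34.681835, v=26.156000/2.204541=11.864603

0: F=-49.477611 v=3.058687
1: F=34.681835 v=11.864603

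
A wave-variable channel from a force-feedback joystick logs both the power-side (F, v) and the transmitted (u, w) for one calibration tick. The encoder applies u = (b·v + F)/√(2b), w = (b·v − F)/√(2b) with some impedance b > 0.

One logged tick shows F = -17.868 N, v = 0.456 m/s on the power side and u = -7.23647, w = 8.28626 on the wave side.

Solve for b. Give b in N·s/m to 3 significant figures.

u + w = 1.04979;  u + w = √(2b)·v, so √(2b) = 1.04979/0.456 = 2.30217.
b = (√(2b))²/2 = 5.29999/2 = 2.65000.
(Check via u − w = 2F/√(2b): u − w = -15.52273, 2F/√(2b) = -15.52274.)

b = 2.65 N·s/m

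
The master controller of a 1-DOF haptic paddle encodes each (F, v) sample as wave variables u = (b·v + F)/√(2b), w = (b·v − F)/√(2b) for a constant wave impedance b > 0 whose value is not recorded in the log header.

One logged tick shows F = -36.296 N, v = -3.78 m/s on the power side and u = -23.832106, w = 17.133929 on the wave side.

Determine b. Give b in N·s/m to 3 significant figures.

u + w = -6.698177;  u + w = √(2b)·v, so √(2b) = -6.698177/(-3.78) = 1.772004.
b = (√(2b))²/2 = 3.140000/2 = 1.570000.
(Check via u − w = 2F/√(2b): u − w = -40.966035, 2F/√(2b) = -40.966036.)

b = 1.57 N·s/m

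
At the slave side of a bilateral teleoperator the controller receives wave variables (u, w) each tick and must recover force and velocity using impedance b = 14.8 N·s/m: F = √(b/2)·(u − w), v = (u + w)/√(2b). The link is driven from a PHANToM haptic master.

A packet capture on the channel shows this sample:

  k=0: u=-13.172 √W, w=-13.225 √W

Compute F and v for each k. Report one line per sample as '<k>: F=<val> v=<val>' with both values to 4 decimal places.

k=0: u−w=0.0530, u+w=-26.3970; √(b/2)=2.7203, √(2b)=5.4406; F=2.7203×0.053=0.1442, v=-26.3970/5.4406=-4.8519

0: F=0.1442 v=-4.8519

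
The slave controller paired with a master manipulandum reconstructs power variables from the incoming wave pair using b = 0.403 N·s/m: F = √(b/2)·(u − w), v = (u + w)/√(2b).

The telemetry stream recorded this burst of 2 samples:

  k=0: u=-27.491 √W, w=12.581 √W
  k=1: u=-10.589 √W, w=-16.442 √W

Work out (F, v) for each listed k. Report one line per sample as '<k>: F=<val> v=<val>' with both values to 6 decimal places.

k=0: u−w=-40.072000, u+w=-14.910000; √(b/2)=0.448888, √(2b)=0.897775; F=0.448888×(-40.072)=-17.987820, v=-14.910000/0.897775=-16.607724
k=1: u−w=5.853000, u+w=-27.031000; √(b/2)=0.448888, √(2b)=0.897775; F=0.448888×5.853=2.627339, v=-27.031000/0.897775=-30.108879

0: F=-17.987820 v=-16.607724
1: F=2.627339 v=-30.108879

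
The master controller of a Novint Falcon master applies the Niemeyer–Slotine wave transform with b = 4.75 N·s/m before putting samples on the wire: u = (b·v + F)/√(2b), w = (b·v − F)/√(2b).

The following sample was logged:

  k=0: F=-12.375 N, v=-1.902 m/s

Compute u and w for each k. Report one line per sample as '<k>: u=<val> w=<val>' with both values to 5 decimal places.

k=0: b·v=4.75×(-1.902)=-9.03450; √(2b)=3.08221; u=(-9.03450+(-12.375))/3.08221=-6.94616, w=(-9.03450−(-12.375))/3.08221=1.08380

0: u=-6.94616 w=1.08380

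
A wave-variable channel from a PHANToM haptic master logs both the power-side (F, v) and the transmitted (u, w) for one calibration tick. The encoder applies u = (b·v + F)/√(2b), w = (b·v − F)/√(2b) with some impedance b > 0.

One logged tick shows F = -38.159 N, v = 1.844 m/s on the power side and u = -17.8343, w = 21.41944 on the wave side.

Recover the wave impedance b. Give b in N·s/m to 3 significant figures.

u + w = 3.5851;  u + w = √(2b)·v, so √(2b) = 3.5851/1.844 = 1.9442.
b = (√(2b))²/2 = 3.7800/2 = 1.8900.
(Check via u − w = 2F/√(2b): u − w = -39.2537, 2F/√(2b) = -39.2538.)

b = 1.89 N·s/m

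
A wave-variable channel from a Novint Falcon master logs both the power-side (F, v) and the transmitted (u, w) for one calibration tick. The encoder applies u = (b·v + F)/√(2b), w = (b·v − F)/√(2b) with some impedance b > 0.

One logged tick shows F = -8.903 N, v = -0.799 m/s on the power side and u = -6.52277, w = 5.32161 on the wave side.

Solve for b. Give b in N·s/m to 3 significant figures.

u + w = -1.2012;  u + w = √(2b)·v, so √(2b) = -1.2012/(-0.799) = 1.5033.
b = (√(2b))²/2 = 2.2600/2 = 1.1300.
(Check via u − w = 2F/√(2b): u − w = -11.8444, 2F/√(2b) = -11.8444.)

b = 1.13 N·s/m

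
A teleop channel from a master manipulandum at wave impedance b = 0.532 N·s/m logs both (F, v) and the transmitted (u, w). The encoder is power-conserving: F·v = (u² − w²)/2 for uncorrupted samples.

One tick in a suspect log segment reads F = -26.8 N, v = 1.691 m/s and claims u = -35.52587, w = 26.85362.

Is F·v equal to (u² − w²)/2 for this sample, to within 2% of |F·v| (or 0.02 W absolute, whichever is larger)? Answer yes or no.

no

F·v = (-26.8)×1.691 = -45.3188 W.
(u² − w²)/2 = (1262.0874 − 721.1169)/2 = 270.4853 W.
|Δ| = 315.8041;  2% of max(1, |F·v|) = 0.9064.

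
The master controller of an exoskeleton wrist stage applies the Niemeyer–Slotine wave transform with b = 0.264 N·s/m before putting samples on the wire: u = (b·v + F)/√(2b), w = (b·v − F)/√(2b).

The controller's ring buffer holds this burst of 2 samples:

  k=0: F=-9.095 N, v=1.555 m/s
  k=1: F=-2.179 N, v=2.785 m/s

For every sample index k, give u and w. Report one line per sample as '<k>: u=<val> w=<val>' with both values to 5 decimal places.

0: u=-11.95162 w=13.08154
1: u=-1.98691 w=4.01059

k=0: b·v=0.264×1.555=0.41052; √(2b)=0.72664; u=(0.41052+(-9.095))/0.72664=-11.95162, w=(0.41052−(-9.095))/0.72664=13.08154
k=1: b·v=0.264×2.785=0.73524; √(2b)=0.72664; u=(0.73524+(-2.179))/0.72664=-1.98691, w=(0.73524−(-2.179))/0.72664=4.01059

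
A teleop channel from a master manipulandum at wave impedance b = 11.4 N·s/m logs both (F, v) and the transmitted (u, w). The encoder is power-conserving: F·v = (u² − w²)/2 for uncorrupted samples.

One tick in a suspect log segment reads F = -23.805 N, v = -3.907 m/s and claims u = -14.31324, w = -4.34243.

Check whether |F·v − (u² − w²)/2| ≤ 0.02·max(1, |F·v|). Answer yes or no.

F·v = (-23.805)×(-3.907) = 93.0061 W.
(u² − w²)/2 = (204.8688 − 18.8567)/2 = 93.0061 W.
|Δ| = 0.0001;  2% of max(1, |F·v|) = 1.8601.

yes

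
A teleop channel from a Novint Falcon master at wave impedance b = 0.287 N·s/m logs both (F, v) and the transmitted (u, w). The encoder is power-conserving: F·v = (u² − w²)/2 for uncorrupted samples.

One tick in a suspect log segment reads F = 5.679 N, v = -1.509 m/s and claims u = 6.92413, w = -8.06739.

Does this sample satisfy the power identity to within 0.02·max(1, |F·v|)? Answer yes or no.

F·v = 5.679×(-1.509) = -8.5696 W.
(u² − w²)/2 = (47.9436 − 65.0828)/2 = -8.5696 W.
|Δ| = 0.0000;  2% of max(1, |F·v|) = 0.1714.

yes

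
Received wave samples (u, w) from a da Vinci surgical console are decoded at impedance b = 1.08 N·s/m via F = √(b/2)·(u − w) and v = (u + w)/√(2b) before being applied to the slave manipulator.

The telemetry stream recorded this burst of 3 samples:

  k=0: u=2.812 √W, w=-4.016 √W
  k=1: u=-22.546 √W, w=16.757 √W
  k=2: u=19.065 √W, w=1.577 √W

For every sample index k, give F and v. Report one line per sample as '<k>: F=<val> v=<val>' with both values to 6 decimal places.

k=0: u−w=6.828000, u+w=-1.204000; √(b/2)=0.734847, √(2b)=1.469694; F=0.734847×6.828=5.017535, v=-1.204000/1.469694=-0.819218
k=1: u−w=-39.303000, u+w=-5.789000; √(b/2)=0.734847, √(2b)=1.469694; F=0.734847×(-39.303)=-28.881689, v=-5.789000/1.469694=-3.938916
k=2: u−w=17.488000, u+w=20.642000; √(b/2)=0.734847, √(2b)=1.469694; F=0.734847×17.488=12.851003, v=20.642000/1.469694=14.045102

0: F=5.017535 v=-0.819218
1: F=-28.881689 v=-3.938916
2: F=12.851003 v=14.045102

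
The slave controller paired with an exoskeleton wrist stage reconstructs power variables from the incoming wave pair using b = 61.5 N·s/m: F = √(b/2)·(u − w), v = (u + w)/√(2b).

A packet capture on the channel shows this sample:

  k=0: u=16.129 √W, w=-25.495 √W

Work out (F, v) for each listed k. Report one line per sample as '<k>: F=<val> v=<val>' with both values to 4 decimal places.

0: F=230.8162 v=-0.8445

k=0: u−w=41.6240, u+w=-9.3660; √(b/2)=5.5453, √(2b)=11.0905; F=5.5453×41.624=230.8162, v=-9.3660/11.0905=-0.8445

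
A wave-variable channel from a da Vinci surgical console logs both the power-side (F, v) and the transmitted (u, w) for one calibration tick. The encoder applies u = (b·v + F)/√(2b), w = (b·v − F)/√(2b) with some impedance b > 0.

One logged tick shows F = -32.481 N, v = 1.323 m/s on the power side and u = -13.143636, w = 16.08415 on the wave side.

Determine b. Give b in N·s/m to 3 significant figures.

b = 2.47 N·s/m

u + w = 2.940514;  u + w = √(2b)·v, so √(2b) = 2.940514/1.323 = 2.222611.
b = (√(2b))²/2 = 4.939998/2 = 2.469999.
(Check via u − w = 2F/√(2b): u − w = -29.227786, 2F/√(2b) = -29.227790.)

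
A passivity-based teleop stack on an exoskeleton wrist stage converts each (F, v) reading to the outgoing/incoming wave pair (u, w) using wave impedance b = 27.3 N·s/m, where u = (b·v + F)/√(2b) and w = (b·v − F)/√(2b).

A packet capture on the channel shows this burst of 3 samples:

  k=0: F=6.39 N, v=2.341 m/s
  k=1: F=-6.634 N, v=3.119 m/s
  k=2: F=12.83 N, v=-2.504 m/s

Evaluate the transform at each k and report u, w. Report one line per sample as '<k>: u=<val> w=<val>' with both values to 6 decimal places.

0: u=9.513814 w=7.784259
1: u=10.625629 w=12.421227
2: u=-7.514933 w=-10.987577

k=0: b·v=27.3×2.341=63.909300; √(2b)=7.389181; u=(63.909300+6.39)/7.389181=9.513814, w=(63.909300−6.39)/7.389181=7.784259
k=1: b·v=27.3×3.119=85.148700; √(2b)=7.389181; u=(85.148700+(-6.634))/7.389181=10.625629, w=(85.148700−(-6.634))/7.389181=12.421227
k=2: b·v=27.3×(-2.504)=-68.359200; √(2b)=7.389181; u=(-68.359200+12.83)/7.389181=-7.514933, w=(-68.359200−12.83)/7.389181=-10.987577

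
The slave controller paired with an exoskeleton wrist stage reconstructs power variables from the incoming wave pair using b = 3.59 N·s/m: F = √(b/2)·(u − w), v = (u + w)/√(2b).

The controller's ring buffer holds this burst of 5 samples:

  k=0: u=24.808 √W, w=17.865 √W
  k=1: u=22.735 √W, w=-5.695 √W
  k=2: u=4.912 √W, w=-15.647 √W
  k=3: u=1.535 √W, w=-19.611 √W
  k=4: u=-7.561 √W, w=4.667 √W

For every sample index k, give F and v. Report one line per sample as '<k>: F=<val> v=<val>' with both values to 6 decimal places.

0: F=9.302065 v=15.925422
1: F=38.089835 v=6.359272
2: F=27.544457 v=-4.006266
3: F=28.330905 v=-6.745903
4: F=-16.382782 v=-1.080031

k=0: u−w=6.943000, u+w=42.673000; √(b/2)=1.339776, √(2b)=2.679552; F=1.339776×6.943=9.302065, v=42.673000/2.679552=15.925422
k=1: u−w=28.430000, u+w=17.040000; √(b/2)=1.339776, √(2b)=2.679552; F=1.339776×28.43=38.089835, v=17.040000/2.679552=6.359272
k=2: u−w=20.559000, u+w=-10.735000; √(b/2)=1.339776, √(2b)=2.679552; F=1.339776×20.559=27.544457, v=-10.735000/2.679552=-4.006266
k=3: u−w=21.146000, u+w=-18.076000; √(b/2)=1.339776, √(2b)=2.679552; F=1.339776×21.146=28.330905, v=-18.076000/2.679552=-6.745903
k=4: u−w=-12.228000, u+w=-2.894000; √(b/2)=1.339776, √(2b)=2.679552; F=1.339776×(-12.228)=-16.382782, v=-2.894000/2.679552=-1.080031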